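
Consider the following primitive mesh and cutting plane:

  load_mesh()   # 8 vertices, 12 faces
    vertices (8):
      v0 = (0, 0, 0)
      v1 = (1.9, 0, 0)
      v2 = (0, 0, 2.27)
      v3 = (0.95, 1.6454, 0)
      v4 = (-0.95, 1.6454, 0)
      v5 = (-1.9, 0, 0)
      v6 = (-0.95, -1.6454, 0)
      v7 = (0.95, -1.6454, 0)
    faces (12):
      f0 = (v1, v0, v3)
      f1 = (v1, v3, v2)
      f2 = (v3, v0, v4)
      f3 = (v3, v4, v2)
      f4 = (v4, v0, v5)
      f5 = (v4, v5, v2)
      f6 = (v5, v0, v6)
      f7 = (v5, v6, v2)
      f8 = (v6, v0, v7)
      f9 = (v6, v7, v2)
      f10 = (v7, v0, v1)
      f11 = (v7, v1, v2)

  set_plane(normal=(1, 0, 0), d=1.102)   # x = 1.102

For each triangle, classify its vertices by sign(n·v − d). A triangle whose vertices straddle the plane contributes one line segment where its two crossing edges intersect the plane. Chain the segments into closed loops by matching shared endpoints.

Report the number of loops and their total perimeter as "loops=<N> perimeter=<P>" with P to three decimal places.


loops=1 perimeter=6.122

Straddling triangles (4 of 12):
  (v1,v0,v3) [+--] → (1.102, 0, 0)–(1.102, 1.38214, 0)  len=1.3821
  (v1,v3,v2) [+--] → (1.102, 1.38214, 0)–(1.102, 0, 0.9534)  len=1.6791
  (v7,v0,v1) [--+] → (1.102, 0, 0)–(1.102, -1.38214, 0)  len=1.3821
  (v7,v1,v2) [-+-] → (1.102, -1.38214, 0)–(1.102, 0, 0.9534)  len=1.6791

Chained into 1 loop(s):
  loop 1: 4 segments, perimeter = 6.1224
Total perimeter = 6.122


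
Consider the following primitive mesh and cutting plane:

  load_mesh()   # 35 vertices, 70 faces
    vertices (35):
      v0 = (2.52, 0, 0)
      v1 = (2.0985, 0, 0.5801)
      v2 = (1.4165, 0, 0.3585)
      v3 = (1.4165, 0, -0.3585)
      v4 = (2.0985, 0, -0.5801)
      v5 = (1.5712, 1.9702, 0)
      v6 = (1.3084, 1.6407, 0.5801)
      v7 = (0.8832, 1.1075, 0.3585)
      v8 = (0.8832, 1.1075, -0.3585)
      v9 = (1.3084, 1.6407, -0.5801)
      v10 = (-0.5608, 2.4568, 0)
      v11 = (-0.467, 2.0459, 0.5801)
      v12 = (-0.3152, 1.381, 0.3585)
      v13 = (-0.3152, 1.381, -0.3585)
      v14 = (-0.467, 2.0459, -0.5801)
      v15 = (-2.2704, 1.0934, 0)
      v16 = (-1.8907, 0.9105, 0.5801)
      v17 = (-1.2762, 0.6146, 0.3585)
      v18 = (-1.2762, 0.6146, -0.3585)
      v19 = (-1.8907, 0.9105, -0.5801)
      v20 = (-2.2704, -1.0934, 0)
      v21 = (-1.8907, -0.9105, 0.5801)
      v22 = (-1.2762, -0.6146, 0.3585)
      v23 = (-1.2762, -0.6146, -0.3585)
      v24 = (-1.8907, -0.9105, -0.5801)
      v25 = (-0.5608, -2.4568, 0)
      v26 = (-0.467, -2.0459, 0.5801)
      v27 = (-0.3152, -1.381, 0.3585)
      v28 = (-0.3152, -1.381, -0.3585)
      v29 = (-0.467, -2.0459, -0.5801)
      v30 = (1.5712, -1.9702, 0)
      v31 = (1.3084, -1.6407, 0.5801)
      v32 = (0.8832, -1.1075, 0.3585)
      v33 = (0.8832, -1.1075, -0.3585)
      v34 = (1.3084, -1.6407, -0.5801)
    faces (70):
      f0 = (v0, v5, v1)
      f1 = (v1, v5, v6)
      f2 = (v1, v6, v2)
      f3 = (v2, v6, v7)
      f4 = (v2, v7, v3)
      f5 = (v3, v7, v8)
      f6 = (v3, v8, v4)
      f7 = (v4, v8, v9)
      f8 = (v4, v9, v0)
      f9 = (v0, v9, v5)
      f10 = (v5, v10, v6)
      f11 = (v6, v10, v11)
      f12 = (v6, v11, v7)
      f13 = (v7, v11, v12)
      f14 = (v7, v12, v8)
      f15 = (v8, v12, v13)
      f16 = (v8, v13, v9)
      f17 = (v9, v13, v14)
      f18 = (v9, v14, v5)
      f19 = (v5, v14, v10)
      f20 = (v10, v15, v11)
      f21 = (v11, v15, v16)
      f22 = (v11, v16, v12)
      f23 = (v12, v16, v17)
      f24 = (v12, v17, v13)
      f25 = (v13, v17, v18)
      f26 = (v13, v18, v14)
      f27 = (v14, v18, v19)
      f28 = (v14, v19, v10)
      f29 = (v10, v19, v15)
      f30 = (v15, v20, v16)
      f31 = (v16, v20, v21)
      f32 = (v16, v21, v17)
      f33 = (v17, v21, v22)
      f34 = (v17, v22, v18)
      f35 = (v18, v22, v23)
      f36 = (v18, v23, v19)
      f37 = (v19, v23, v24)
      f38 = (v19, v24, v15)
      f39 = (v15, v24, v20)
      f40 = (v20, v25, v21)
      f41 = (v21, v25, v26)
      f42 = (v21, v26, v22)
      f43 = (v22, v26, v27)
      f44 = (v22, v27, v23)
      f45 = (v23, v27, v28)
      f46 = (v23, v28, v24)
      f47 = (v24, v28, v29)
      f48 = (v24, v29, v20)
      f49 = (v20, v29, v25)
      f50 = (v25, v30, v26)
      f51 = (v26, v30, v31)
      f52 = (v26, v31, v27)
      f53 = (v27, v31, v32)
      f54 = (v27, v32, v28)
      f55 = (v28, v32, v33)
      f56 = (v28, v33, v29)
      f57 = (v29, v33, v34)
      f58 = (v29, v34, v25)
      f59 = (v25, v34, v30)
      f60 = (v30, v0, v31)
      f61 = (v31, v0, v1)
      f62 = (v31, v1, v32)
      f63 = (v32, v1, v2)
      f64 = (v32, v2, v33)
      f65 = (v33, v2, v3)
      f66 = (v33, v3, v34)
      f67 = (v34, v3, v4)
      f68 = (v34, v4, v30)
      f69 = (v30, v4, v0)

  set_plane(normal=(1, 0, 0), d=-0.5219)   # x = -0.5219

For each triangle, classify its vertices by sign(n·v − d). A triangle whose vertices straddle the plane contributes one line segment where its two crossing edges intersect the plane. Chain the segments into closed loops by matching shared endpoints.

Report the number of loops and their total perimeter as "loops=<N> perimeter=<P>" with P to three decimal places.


loops=2 perimeter=7.631

Straddling triangles (24 of 70):
  (v5,v10,v6) [+-+] → (-0.5219, 2.44792, 0)–(-0.5219, 2.43982, 0.0120725)  len=0.0145
  (v6,v10,v11) [+-+] → (-0.5219, 2.43982, 0.0120725)–(-0.5219, 2.28639, 0.240575)  len=0.2752
  (v5,v14,v10) [++-] → (-0.5219, 2.28639, -0.240575)–(-0.5219, 2.44792, 0)  len=0.2898
  (v10,v15,v11) [--+] → (-0.5219, 2.0169, 0.56244)–(-0.5219, 2.28639, 0.240575)  len=0.4198
  (v11,v15,v16) [+--] → (-0.5219, 2.0169, 0.56244)–(-0.5219, 2.00212, 0.5801)  len=0.0230
  (v11,v16,v12) [+-+] → (-0.5219, 2.00212, 0.5801)–(-0.5219, 1.31927, 0.387573)  len=0.7095
  (v12,v16,v17) [+--] → (-0.5219, 1.31927, 0.387573)–(-0.5219, 1.21616, 0.3585)  len=0.1071
  (v12,v17,v13) [+-+] → (-0.5219, 1.21616, 0.3585)–(-0.5219, 1.21616, -0.204282)  len=0.5628
  (v13,v17,v18) [+--] → (-0.5219, 1.21616, -0.204282)–(-0.5219, 1.21616, -0.3585)  len=0.1542
  (v13,v18,v14) [+-+] → (-0.5219, 1.21616, -0.3585)–(-0.5219, 1.94879, -0.565066)  len=0.7612
  (v14,v18,v19) [+--] → (-0.5219, 1.94879, -0.565066)–(-0.5219, 2.00212, -0.5801)  len=0.0554
  (v14,v19,v10) [+--] → (-0.5219, 2.00212, -0.5801)–(-0.5219, 2.28639, -0.240575)  len=0.4428
  (v21,v25,v26) [--+] → (-0.5219, -2.28639, 0.240575)–(-0.5219, -2.00212, 0.5801)  len=0.4428
  (v21,v26,v22) [-+-] → (-0.5219, -2.00212, 0.5801)–(-0.5219, -1.94879, 0.565066)  len=0.0554
  (v22,v26,v27) [-++] → (-0.5219, -1.94879, 0.565066)–(-0.5219, -1.21616, 0.3585)  len=0.7612
  (v22,v27,v23) [-+-] → (-0.5219, -1.21616, 0.3585)–(-0.5219, -1.21616, 0.204282)  len=0.1542
  (v23,v27,v28) [-++] → (-0.5219, -1.21616, 0.204282)–(-0.5219, -1.21616, -0.3585)  len=0.5628
  (v23,v28,v24) [-+-] → (-0.5219, -1.21616, -0.3585)–(-0.5219, -1.31927, -0.387573)  len=0.1071
  (v24,v28,v29) [-++] → (-0.5219, -1.31927, -0.387573)–(-0.5219, -2.00212, -0.5801)  len=0.7095
  (v24,v29,v20) [-+-] → (-0.5219, -2.00212, -0.5801)–(-0.5219, -2.0169, -0.56244)  len=0.0230
  (v20,v29,v25) [-+-] → (-0.5219, -2.0169, -0.56244)–(-0.5219, -2.28639, -0.240575)  len=0.4198
  (v25,v30,v26) [-++] → (-0.5219, -2.44792, 0)–(-0.5219, -2.28639, 0.240575)  len=0.2898
  (v29,v34,v25) [++-] → (-0.5219, -2.43982, -0.0120725)–(-0.5219, -2.28639, -0.240575)  len=0.2752
  (v25,v34,v30) [-++] → (-0.5219, -2.43982, -0.0120725)–(-0.5219, -2.44792, 0)  len=0.0145

Chained into 2 loop(s):
  loop 1: 12 segments, perimeter = 3.8154
  loop 2: 12 segments, perimeter = 3.8154
Total perimeter = 7.631


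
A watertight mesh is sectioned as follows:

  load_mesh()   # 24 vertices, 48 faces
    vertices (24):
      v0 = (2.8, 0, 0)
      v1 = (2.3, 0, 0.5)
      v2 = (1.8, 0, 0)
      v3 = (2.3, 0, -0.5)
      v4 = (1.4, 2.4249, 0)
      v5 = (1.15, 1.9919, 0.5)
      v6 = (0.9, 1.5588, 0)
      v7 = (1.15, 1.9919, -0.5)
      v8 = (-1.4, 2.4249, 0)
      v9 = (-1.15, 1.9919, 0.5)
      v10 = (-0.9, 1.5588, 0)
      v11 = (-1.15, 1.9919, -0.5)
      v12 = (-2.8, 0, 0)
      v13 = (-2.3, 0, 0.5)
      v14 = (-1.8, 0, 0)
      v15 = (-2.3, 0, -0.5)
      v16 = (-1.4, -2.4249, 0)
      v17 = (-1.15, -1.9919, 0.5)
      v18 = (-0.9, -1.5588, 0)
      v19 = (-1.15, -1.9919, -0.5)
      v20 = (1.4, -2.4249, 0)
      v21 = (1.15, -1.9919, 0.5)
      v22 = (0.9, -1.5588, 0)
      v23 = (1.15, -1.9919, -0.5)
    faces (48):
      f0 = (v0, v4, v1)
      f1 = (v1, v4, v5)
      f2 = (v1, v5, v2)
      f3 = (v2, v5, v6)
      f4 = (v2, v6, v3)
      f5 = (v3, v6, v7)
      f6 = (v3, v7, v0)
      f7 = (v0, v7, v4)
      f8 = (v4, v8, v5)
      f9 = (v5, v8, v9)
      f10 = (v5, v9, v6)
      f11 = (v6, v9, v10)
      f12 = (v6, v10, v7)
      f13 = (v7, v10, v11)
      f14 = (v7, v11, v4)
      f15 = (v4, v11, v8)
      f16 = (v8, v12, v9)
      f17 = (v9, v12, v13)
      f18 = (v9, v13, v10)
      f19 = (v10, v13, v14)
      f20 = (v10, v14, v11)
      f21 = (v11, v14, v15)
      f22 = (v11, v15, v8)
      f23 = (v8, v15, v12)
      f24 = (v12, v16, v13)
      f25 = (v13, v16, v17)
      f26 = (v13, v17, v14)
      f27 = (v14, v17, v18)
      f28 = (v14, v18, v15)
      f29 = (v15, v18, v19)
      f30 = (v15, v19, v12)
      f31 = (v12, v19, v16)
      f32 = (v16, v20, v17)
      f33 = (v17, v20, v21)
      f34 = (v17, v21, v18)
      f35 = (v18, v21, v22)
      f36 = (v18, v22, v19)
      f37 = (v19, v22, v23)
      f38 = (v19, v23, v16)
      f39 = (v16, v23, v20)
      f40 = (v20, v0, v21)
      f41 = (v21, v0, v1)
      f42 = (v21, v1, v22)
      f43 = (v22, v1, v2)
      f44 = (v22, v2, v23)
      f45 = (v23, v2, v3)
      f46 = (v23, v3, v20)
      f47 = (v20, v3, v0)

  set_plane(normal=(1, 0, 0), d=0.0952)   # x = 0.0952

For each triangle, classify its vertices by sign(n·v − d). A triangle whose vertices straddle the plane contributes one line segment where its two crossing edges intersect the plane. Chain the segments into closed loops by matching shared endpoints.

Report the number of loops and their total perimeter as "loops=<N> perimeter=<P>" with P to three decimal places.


loops=2 perimeter=5.292

Straddling triangles (16 of 48):
  (v4,v8,v5) [+-+] → (0.0952, 2.4249, 0)–(0.0952, 2.17101, 0.293176)  len=0.3878
  (v5,v8,v9) [+--] → (0.0952, 2.17101, 0.293176)–(0.0952, 1.9919, 0.5)  len=0.2736
  (v5,v9,v6) [+-+] → (0.0952, 1.9919, 0.5)–(0.0952, 1.72883, 0.196293)  len=0.4018
  (v6,v9,v10) [+--] → (0.0952, 1.72883, 0.196293)–(0.0952, 1.5588, 0)  len=0.2597
  (v6,v10,v7) [+-+] → (0.0952, 1.5588, 0)–(0.0952, 1.76905, -0.242732)  len=0.3211
  (v7,v10,v11) [+--] → (0.0952, 1.76905, -0.242732)–(0.0952, 1.9919, -0.5)  len=0.3404
  (v7,v11,v4) [+-+] → (0.0952, 1.9919, -0.5)–(0.0952, 2.20334, -0.255843)  len=0.3230
  (v4,v11,v8) [+--] → (0.0952, 2.20334, -0.255843)–(0.0952, 2.4249, 0)  len=0.3384
  (v16,v20,v17) [-+-] → (0.0952, -2.4249, 0)–(0.0952, -2.20334, 0.255843)  len=0.3384
  (v17,v20,v21) [-++] → (0.0952, -2.20334, 0.255843)–(0.0952, -1.9919, 0.5)  len=0.3230
  (v17,v21,v18) [-+-] → (0.0952, -1.9919, 0.5)–(0.0952, -1.76905, 0.242732)  len=0.3404
  (v18,v21,v22) [-++] → (0.0952, -1.76905, 0.242732)–(0.0952, -1.5588, 0)  len=0.3211
  (v18,v22,v19) [-+-] → (0.0952, -1.5588, 0)–(0.0952, -1.72883, -0.196293)  len=0.2597
  (v19,v22,v23) [-++] → (0.0952, -1.72883, -0.196293)–(0.0952, -1.9919, -0.5)  len=0.4018
  (v19,v23,v16) [-+-] → (0.0952, -1.9919, -0.5)–(0.0952, -2.17101, -0.293176)  len=0.2736
  (v16,v23,v20) [-++] → (0.0952, -2.17101, -0.293176)–(0.0952, -2.4249, 0)  len=0.3878

Chained into 2 loop(s):
  loop 1: 8 segments, perimeter = 2.6458
  loop 2: 8 segments, perimeter = 2.6458
Total perimeter = 5.292


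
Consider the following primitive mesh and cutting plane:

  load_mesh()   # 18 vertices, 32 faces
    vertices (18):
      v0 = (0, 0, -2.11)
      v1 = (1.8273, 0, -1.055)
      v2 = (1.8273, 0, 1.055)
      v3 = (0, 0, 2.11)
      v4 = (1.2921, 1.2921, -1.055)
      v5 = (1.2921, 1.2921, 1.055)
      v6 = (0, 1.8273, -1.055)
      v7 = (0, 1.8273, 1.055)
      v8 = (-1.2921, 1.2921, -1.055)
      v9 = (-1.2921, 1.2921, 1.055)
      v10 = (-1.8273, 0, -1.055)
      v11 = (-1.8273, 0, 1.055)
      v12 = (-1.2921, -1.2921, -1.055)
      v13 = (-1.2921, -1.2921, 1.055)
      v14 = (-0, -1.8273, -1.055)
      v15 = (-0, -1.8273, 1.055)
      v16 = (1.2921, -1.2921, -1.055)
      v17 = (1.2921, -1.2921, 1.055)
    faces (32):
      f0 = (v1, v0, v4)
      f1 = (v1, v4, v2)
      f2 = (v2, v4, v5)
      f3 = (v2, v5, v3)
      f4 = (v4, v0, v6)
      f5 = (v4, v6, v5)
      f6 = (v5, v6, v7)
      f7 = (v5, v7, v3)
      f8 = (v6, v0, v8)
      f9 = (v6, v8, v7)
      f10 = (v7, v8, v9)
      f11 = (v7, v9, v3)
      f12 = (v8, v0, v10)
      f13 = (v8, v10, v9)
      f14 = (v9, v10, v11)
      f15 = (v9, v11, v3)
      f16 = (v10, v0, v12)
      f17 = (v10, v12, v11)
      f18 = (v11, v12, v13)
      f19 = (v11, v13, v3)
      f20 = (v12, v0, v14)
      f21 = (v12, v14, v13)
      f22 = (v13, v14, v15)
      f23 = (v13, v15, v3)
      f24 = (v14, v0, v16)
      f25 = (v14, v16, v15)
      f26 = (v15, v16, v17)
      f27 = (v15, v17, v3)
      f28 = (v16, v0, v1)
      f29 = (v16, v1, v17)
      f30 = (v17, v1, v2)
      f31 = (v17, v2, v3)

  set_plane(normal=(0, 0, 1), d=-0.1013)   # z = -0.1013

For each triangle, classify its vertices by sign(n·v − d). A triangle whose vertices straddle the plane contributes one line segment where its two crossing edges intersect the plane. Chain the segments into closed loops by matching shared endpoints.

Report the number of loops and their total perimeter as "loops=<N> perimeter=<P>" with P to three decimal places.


Straddling triangles (16 of 32):
  (v1,v4,v2) [--+] → (1.53401, 0.708083, -0.1013)–(1.8273, 0, -0.1013)  len=0.7664
  (v2,v4,v5) [+-+] → (1.53401, 0.708083, -0.1013)–(1.2921, 1.2921, -0.1013)  len=0.6321
  (v4,v6,v5) [--+] → (0.584017, 1.58539, -0.1013)–(1.2921, 1.2921, -0.1013)  len=0.7664
  (v5,v6,v7) [+-+] → (0.584017, 1.58539, -0.1013)–(0, 1.8273, -0.1013)  len=0.6321
  (v6,v8,v7) [--+] → (-0.708083, 1.53401, -0.1013)–(0, 1.8273, -0.1013)  len=0.7664
  (v7,v8,v9) [+-+] → (-0.708083, 1.53401, -0.1013)–(-1.2921, 1.2921, -0.1013)  len=0.6321
  (v8,v10,v9) [--+] → (-1.58539, 0.584017, -0.1013)–(-1.2921, 1.2921, -0.1013)  len=0.7664
  (v9,v10,v11) [+-+] → (-1.58539, 0.584017, -0.1013)–(-1.8273, 0, -0.1013)  len=0.6321
  (v10,v12,v11) [--+] → (-1.53401, -0.708083, -0.1013)–(-1.8273, 0, -0.1013)  len=0.7664
  (v11,v12,v13) [+-+] → (-1.53401, -0.708083, -0.1013)–(-1.2921, -1.2921, -0.1013)  len=0.6321
  (v12,v14,v13) [--+] → (-0.584017, -1.58539, -0.1013)–(-1.2921, -1.2921, -0.1013)  len=0.7664
  (v13,v14,v15) [+-+] → (-0.584017, -1.58539, -0.1013)–(0, -1.8273, -0.1013)  len=0.6321
  (v14,v16,v15) [--+] → (0.708083, -1.53401, -0.1013)–(0, -1.8273, -0.1013)  len=0.7664
  (v15,v16,v17) [+-+] → (0.708083, -1.53401, -0.1013)–(1.2921, -1.2921, -0.1013)  len=0.6321
  (v16,v1,v17) [--+] → (1.58539, -0.584017, -0.1013)–(1.2921, -1.2921, -0.1013)  len=0.7664
  (v17,v1,v2) [+-+] → (1.58539, -0.584017, -0.1013)–(1.8273, 0, -0.1013)  len=0.6321

Chained into 1 loop(s):
  loop 1: 16 segments, perimeter = 11.1885
Total perimeter = 11.188

loops=1 perimeter=11.188


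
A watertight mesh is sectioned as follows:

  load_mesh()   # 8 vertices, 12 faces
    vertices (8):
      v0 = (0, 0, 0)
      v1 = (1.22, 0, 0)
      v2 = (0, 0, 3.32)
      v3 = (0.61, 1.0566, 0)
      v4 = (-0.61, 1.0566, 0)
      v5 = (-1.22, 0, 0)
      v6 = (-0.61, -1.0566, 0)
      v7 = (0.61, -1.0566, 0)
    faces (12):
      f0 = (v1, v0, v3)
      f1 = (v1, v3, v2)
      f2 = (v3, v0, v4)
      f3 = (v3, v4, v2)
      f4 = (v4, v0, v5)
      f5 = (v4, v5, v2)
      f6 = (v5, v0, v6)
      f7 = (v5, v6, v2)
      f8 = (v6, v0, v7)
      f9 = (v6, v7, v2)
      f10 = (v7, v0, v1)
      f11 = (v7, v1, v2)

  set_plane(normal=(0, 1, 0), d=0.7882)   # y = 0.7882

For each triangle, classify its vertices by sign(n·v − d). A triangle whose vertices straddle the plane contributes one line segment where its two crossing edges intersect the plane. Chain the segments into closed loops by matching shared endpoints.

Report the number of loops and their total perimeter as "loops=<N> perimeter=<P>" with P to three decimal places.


loops=1 perimeter=4.237

Straddling triangles (6 of 12):
  (v1,v0,v3) [--+] → (0.455046, 0.7882, 0)–(0.764954, 0.7882, 0)  len=0.3099
  (v1,v3,v2) [-+-] → (0.764954, 0.7882, 0)–(0.455046, 0.7882, 0.843354)  len=0.8985
  (v3,v0,v4) [+-+] → (0.455046, 0.7882, 0)–(-0.455046, 0.7882, 0)  len=0.9101
  (v3,v4,v2) [++-] → (-0.455046, 0.7882, 0.843354)–(0.455046, 0.7882, 0.843354)  len=0.9101
  (v4,v0,v5) [+--] → (-0.455046, 0.7882, 0)–(-0.764954, 0.7882, 0)  len=0.3099
  (v4,v5,v2) [+--] → (-0.764954, 0.7882, 0)–(-0.455046, 0.7882, 0.843354)  len=0.8985

Chained into 1 loop(s):
  loop 1: 6 segments, perimeter = 4.2370
Total perimeter = 4.237


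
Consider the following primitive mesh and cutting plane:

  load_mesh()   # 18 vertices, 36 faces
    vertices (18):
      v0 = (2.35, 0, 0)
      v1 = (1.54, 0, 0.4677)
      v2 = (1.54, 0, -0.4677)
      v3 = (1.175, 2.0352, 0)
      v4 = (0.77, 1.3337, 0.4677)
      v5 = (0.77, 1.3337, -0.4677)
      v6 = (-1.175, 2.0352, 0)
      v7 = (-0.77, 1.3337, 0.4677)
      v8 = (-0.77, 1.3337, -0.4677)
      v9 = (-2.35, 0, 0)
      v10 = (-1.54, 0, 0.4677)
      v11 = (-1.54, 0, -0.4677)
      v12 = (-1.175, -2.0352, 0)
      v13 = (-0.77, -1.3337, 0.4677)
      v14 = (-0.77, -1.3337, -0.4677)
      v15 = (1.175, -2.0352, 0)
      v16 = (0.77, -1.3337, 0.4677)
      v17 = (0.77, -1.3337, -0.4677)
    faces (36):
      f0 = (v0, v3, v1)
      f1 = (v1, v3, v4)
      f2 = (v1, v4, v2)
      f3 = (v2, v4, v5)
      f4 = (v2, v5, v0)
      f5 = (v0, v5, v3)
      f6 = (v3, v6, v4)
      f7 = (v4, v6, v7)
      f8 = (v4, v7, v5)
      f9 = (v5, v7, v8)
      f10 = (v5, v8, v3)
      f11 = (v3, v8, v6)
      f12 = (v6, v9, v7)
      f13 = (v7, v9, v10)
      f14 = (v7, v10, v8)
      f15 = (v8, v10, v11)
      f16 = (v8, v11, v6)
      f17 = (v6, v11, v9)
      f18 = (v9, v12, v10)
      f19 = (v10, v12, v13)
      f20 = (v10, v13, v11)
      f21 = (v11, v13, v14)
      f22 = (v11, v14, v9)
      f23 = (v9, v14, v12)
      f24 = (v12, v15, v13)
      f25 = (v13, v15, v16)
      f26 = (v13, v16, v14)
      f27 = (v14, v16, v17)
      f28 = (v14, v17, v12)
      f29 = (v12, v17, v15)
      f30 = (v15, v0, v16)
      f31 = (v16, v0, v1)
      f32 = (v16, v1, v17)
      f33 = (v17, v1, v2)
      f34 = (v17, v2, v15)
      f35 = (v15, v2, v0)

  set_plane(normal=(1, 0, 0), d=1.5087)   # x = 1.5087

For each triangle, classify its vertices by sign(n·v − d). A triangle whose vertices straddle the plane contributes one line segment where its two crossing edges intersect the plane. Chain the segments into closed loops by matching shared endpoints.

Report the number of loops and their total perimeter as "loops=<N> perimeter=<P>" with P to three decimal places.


loops=2 perimeter=7.786

Straddling triangles (12 of 36):
  (v0,v3,v1) [+-+] → (1.5087, 1.4572, 0)–(1.5087, 0.174525, 0.427593)  len=1.3521
  (v1,v3,v4) [+--] → (1.5087, 0.174525, 0.427593)–(1.5087, 0.054214, 0.4677)  len=0.1268
  (v1,v4,v2) [+-+] → (1.5087, 0.054214, 0.4677)–(1.5087, 0.054214, -0.429677)  len=0.8974
  (v2,v4,v5) [+--] → (1.5087, 0.054214, -0.429677)–(1.5087, 0.054214, -0.4677)  len=0.0380
  (v2,v5,v0) [+-+] → (1.5087, 0.054214, -0.4677)–(1.5087, 0.710153, -0.249035)  len=0.6914
  (v0,v5,v3) [+--] → (1.5087, 0.710153, -0.249035)–(1.5087, 1.4572, 0)  len=0.7875
  (v15,v0,v16) [-+-] → (1.5087, -1.4572, 0)–(1.5087, -0.710153, 0.249035)  len=0.7875
  (v16,v0,v1) [-++] → (1.5087, -0.710153, 0.249035)–(1.5087, -0.054214, 0.4677)  len=0.6914
  (v16,v1,v17) [-+-] → (1.5087, -0.054214, 0.4677)–(1.5087, -0.054214, 0.429677)  len=0.0380
  (v17,v1,v2) [-++] → (1.5087, -0.054214, 0.429677)–(1.5087, -0.054214, -0.4677)  len=0.8974
  (v17,v2,v15) [-+-] → (1.5087, -0.054214, -0.4677)–(1.5087, -0.174525, -0.427593)  len=0.1268
  (v15,v2,v0) [-++] → (1.5087, -0.174525, -0.427593)–(1.5087, -1.4572, 0)  len=1.3521

Chained into 2 loop(s):
  loop 1: 6 segments, perimeter = 3.8932
  loop 2: 6 segments, perimeter = 3.8932
Total perimeter = 7.786


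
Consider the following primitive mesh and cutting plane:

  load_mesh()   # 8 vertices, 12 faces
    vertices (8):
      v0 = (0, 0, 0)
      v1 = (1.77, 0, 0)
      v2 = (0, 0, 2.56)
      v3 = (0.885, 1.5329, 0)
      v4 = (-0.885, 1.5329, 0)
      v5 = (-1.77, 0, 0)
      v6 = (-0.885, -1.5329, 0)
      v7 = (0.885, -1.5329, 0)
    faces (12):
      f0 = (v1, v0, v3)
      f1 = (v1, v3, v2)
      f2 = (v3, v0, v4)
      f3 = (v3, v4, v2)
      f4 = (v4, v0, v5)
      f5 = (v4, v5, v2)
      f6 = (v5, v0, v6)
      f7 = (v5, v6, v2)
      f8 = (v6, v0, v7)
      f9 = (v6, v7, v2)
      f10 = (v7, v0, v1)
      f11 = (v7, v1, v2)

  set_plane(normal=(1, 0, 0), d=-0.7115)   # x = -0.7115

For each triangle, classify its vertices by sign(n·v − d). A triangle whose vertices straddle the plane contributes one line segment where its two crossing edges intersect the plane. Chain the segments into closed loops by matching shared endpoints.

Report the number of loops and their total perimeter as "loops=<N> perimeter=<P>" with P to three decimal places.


loops=1 perimeter=7.447

Straddling triangles (8 of 12):
  (v3,v0,v4) [++-] → (-0.7115, 1.23238, 0)–(-0.7115, 1.5329, 0)  len=0.3005
  (v3,v4,v2) [+-+] → (-0.7115, 1.5329, 0)–(-0.7115, 1.23238, 0.501876)  len=0.5850
  (v4,v0,v5) [-+-] → (-0.7115, 1.23238, 0)–(-0.7115, 0, 0)  len=1.2324
  (v4,v5,v2) [--+] → (-0.7115, 0, 1.53094)–(-0.7115, 1.23238, 0.501876)  len=1.6055
  (v5,v0,v6) [-+-] → (-0.7115, 0, 0)–(-0.7115, -1.23238, 0)  len=1.2324
  (v5,v6,v2) [--+] → (-0.7115, -1.23238, 0.501876)–(-0.7115, 0, 1.53094)  len=1.6055
  (v6,v0,v7) [-++] → (-0.7115, -1.23238, 0)–(-0.7115, -1.5329, 0)  len=0.3005
  (v6,v7,v2) [-++] → (-0.7115, -1.5329, 0)–(-0.7115, -1.23238, 0.501876)  len=0.5850

Chained into 1 loop(s):
  loop 1: 8 segments, perimeter = 7.4468
Total perimeter = 7.447


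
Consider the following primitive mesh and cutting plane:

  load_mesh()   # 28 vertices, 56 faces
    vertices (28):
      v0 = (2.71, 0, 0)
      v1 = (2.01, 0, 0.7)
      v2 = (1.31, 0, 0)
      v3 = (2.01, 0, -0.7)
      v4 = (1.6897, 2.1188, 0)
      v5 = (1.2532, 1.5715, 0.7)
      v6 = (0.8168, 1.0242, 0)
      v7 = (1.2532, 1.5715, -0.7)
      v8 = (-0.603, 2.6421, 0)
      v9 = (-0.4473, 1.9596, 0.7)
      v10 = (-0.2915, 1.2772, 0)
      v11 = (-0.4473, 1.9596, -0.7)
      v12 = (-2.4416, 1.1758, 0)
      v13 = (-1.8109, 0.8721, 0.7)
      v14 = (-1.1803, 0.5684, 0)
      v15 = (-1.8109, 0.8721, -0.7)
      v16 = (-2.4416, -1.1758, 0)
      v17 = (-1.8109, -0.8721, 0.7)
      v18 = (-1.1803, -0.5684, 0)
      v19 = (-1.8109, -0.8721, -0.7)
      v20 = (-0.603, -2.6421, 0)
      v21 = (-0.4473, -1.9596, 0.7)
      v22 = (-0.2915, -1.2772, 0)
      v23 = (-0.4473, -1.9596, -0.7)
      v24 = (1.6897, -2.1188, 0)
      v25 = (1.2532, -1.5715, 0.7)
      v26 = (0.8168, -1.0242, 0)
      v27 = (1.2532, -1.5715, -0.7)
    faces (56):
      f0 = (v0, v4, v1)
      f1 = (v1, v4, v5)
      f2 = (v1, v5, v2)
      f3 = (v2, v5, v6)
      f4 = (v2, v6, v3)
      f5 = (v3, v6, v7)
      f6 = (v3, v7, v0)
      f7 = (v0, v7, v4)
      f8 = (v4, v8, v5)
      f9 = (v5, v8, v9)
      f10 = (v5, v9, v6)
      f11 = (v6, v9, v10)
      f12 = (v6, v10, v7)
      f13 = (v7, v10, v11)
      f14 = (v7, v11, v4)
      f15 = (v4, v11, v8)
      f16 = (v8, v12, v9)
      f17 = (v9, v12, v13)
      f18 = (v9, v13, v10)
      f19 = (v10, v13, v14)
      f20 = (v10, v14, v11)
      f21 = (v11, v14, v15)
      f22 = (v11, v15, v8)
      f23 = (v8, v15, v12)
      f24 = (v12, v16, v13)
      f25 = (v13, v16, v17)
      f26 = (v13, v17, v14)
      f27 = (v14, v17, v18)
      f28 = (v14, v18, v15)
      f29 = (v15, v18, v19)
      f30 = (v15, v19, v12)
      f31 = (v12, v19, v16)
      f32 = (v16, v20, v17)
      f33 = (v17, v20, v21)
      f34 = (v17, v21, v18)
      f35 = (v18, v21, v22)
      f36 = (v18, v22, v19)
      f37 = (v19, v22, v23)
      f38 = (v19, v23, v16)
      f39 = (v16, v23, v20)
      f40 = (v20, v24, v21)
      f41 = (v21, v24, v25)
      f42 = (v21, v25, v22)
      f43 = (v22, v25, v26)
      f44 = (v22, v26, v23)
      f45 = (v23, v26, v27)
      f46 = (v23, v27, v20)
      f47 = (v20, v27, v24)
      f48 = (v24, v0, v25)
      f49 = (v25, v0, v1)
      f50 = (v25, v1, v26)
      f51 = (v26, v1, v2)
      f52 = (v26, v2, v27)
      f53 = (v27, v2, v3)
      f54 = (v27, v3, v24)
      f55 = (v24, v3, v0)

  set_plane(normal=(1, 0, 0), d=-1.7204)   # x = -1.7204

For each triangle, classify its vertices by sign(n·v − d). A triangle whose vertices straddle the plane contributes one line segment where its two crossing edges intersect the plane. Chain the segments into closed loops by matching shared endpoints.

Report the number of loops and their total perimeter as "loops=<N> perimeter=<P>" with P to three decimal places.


Straddling triangles (18 of 56):
  (v8,v12,v9) [+-+] → (-1.7204, 1.75096, 0)–(-1.7204, 1.45925, 0.253141)  len=0.3862
  (v9,v12,v13) [+--] → (-1.7204, 1.45925, 0.253141)–(-1.7204, 0.944276, 0.7)  len=0.6818
  (v9,v13,v10) [+-+] → (-1.7204, 0.944276, 0.7)–(-1.7204, 0.896229, 0.658306)  len=0.0636
  (v10,v13,v14) [+-+] → (-1.7204, 0.896229, 0.658306)–(-1.7204, 0.828515, 0.59954)  len=0.0897
  (v11,v14,v15) [++-] → (-1.7204, 0.828515, -0.59954)–(-1.7204, 0.944276, -0.7)  len=0.1533
  (v11,v15,v8) [+-+] → (-1.7204, 0.944276, -0.7)–(-1.7204, 1.00471, -0.647554)  len=0.0800
  (v8,v15,v12) [+--] → (-1.7204, 1.00471, -0.647554)–(-1.7204, 1.75096, 0)  len=0.9880
  (v13,v17,v14) [--+] → (-1.7204, -0.665368, 0.59954)–(-1.7204, 0.828515, 0.59954)  len=1.4939
  (v14,v17,v18) [+-+] → (-1.7204, -0.665368, 0.59954)–(-1.7204, -0.828515, 0.59954)  len=0.1631
  (v14,v18,v15) [++-] → (-1.7204, 0.665368, -0.59954)–(-1.7204, 0.828515, -0.59954)  len=0.1631
  (v15,v18,v19) [-+-] → (-1.7204, 0.665368, -0.59954)–(-1.7204, -0.828515, -0.59954)  len=1.4939
  (v16,v20,v17) [-+-] → (-1.7204, -1.75096, 0)–(-1.7204, -1.00471, 0.647554)  len=0.9880
  (v17,v20,v21) [-++] → (-1.7204, -1.00471, 0.647554)–(-1.7204, -0.944276, 0.7)  len=0.0800
  (v17,v21,v18) [-++] → (-1.7204, -0.944276, 0.7)–(-1.7204, -0.828515, 0.59954)  len=0.1533
  (v18,v22,v19) [++-] → (-1.7204, -0.896229, -0.658306)–(-1.7204, -0.828515, -0.59954)  len=0.0897
  (v19,v22,v23) [-++] → (-1.7204, -0.896229, -0.658306)–(-1.7204, -0.944276, -0.7)  len=0.0636
  (v19,v23,v16) [-+-] → (-1.7204, -0.944276, -0.7)–(-1.7204, -1.45925, -0.253141)  len=0.6818
  (v16,v23,v20) [-++] → (-1.7204, -1.45925, -0.253141)–(-1.7204, -1.75096, 0)  len=0.3862

Chained into 1 loop(s):
  loop 1: 18 segments, perimeter = 8.1994
Total perimeter = 8.199

loops=1 perimeter=8.199


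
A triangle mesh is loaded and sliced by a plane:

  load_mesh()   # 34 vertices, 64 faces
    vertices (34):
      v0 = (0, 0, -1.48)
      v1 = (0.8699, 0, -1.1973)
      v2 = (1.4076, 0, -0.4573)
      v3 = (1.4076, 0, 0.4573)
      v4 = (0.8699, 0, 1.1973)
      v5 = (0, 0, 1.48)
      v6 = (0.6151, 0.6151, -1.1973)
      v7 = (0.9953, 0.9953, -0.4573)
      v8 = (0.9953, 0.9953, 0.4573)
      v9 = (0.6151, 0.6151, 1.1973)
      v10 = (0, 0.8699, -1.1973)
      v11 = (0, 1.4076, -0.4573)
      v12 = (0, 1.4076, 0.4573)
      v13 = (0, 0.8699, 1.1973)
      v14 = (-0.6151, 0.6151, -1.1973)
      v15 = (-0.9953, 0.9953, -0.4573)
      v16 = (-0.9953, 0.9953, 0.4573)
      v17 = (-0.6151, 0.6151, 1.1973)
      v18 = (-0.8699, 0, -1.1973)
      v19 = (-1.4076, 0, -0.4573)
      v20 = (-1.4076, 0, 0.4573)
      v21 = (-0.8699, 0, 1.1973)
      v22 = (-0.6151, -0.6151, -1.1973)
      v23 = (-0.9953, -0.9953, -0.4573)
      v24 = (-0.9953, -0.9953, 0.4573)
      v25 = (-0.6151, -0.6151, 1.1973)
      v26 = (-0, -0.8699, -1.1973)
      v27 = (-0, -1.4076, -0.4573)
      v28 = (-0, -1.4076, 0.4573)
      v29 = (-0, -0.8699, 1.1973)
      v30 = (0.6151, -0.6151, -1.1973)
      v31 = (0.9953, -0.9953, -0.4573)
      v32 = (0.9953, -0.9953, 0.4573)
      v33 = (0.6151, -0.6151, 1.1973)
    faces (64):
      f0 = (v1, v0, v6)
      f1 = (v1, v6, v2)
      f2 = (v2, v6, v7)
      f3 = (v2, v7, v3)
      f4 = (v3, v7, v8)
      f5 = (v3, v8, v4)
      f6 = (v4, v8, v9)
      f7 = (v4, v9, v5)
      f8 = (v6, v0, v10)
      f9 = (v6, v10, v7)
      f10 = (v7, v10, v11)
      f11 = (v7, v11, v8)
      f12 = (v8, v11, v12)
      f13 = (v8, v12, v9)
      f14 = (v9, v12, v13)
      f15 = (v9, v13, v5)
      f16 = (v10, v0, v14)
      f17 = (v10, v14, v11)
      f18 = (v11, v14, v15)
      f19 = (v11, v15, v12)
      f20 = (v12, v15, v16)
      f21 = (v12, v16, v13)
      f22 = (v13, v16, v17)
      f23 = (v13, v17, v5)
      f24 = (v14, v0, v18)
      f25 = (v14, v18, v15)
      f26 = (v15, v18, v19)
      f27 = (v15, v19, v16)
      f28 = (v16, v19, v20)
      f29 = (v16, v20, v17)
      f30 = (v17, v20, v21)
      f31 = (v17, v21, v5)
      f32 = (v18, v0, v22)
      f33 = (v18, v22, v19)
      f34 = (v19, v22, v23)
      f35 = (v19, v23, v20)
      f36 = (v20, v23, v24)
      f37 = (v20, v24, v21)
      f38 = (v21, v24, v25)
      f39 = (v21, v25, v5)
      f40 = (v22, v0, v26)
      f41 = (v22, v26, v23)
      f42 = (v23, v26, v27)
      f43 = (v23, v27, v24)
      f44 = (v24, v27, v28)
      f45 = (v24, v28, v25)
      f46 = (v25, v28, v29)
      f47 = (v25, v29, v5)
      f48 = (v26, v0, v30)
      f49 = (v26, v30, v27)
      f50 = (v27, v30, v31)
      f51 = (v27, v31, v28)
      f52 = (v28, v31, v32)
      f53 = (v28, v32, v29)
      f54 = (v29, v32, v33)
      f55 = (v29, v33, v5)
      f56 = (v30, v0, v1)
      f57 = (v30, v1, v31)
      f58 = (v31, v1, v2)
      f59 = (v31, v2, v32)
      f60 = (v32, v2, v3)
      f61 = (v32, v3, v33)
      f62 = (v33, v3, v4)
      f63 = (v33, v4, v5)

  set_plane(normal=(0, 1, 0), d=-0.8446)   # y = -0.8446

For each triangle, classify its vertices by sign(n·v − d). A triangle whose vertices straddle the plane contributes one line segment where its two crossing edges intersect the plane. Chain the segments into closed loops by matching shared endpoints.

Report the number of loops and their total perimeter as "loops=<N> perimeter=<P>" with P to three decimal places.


loops=1 perimeter=7.134

Straddling triangles (20 of 64):
  (v19,v22,v23) [++-] → (-0.8446, -0.8446, -0.750614)–(-1.05773, -0.8446, -0.4573)  len=0.3626
  (v19,v23,v20) [+-+] → (-1.05773, -0.8446, -0.4573)–(-1.05773, -0.8446, -0.318819)  len=0.1385
  (v20,v23,v24) [+--] → (-1.05773, -0.8446, -0.318819)–(-1.05773, -0.8446, 0.4573)  len=0.7761
  (v20,v24,v21) [+-+] → (-1.05773, -0.8446, 0.4573)–(-0.976313, -0.8446, 0.569345)  len=0.1385
  (v21,v24,v25) [+-+] → (-0.976313, -0.8446, 0.569345)–(-0.8446, -0.8446, 0.750614)  len=0.2241
  (v22,v0,v26) [++-] → (0, -0.8446, -1.20552)–(-0.0610755, -0.8446, -1.1973)  len=0.0616
  (v22,v26,v23) [+--] → (-0.0610755, -0.8446, -1.1973)–(-0.8446, -0.8446, -0.750614)  len=0.9019
  (v24,v28,v25) [--+] → (-0.436973, -0.8446, 0.983003)–(-0.8446, -0.8446, 0.750614)  len=0.4692
  (v25,v28,v29) [+--] → (-0.436973, -0.8446, 0.983003)–(-0.0610755, -0.8446, 1.1973)  len=0.4327
  (v25,v29,v5) [+-+] → (-0.0610755, -0.8446, 1.1973)–(0, -0.8446, 1.20552)  len=0.0616
  (v26,v0,v30) [-++] → (0, -0.8446, -1.20552)–(0.0610755, -0.8446, -1.1973)  len=0.0616
  (v26,v30,v27) [-+-] → (0.0610755, -0.8446, -1.1973)–(0.436973, -0.8446, -0.983003)  len=0.4327
  (v27,v30,v31) [-+-] → (0.436973, -0.8446, -0.983003)–(0.8446, -0.8446, -0.750614)  len=0.4692
  (v29,v32,v33) [--+] → (0.8446, -0.8446, 0.750614)–(0.0610755, -0.8446, 1.1973)  len=0.9019
  (v29,v33,v5) [-++] → (0.0610755, -0.8446, 1.1973)–(0, -0.8446, 1.20552)  len=0.0616
  (v30,v1,v31) [++-] → (0.976313, -0.8446, -0.569345)–(0.8446, -0.8446, -0.750614)  len=0.2241
  (v31,v1,v2) [-++] → (0.976313, -0.8446, -0.569345)–(1.05773, -0.8446, -0.4573)  len=0.1385
  (v31,v2,v32) [-+-] → (1.05773, -0.8446, -0.4573)–(1.05773, -0.8446, 0.318819)  len=0.7761
  (v32,v2,v3) [-++] → (1.05773, -0.8446, 0.318819)–(1.05773, -0.8446, 0.4573)  len=0.1385
  (v32,v3,v33) [-++] → (1.05773, -0.8446, 0.4573)–(0.8446, -0.8446, 0.750614)  len=0.3626

Chained into 1 loop(s):
  loop 1: 20 segments, perimeter = 7.1336
Total perimeter = 7.134


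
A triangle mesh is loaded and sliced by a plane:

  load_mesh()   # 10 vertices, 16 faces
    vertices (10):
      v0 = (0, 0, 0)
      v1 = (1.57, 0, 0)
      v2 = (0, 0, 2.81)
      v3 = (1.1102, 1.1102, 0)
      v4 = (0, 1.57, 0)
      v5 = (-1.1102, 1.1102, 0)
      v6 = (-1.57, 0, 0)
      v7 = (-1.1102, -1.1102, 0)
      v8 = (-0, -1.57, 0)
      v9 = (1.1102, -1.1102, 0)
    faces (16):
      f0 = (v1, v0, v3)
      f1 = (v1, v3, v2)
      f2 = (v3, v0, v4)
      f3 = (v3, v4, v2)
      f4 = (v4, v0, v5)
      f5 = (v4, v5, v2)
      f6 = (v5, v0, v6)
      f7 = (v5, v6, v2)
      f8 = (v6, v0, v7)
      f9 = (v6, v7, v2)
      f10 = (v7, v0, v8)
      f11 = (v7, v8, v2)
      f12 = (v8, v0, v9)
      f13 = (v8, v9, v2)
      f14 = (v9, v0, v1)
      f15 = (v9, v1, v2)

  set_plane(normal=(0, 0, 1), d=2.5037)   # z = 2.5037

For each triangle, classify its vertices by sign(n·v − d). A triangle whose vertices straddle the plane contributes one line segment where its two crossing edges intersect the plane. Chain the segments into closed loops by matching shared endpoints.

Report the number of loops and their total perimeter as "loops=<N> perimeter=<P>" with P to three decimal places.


loops=1 perimeter=1.048

Straddling triangles (8 of 16):
  (v1,v3,v2) [--+] → (0.121016, 0.121016, 2.5037)–(0.171136, 0, 2.5037)  len=0.1310
  (v3,v4,v2) [--+] → (0, 0.171136, 2.5037)–(0.121016, 0.121016, 2.5037)  len=0.1310
  (v4,v5,v2) [--+] → (-0.121016, 0.121016, 2.5037)–(0, 0.171136, 2.5037)  len=0.1310
  (v5,v6,v2) [--+] → (-0.171136, 0, 2.5037)–(-0.121016, 0.121016, 2.5037)  len=0.1310
  (v6,v7,v2) [--+] → (-0.121016, -0.121016, 2.5037)–(-0.171136, 0, 2.5037)  len=0.1310
  (v7,v8,v2) [--+] → (0, -0.171136, 2.5037)–(-0.121016, -0.121016, 2.5037)  len=0.1310
  (v8,v9,v2) [--+] → (0.121016, -0.121016, 2.5037)–(0, -0.171136, 2.5037)  len=0.1310
  (v9,v1,v2) [--+] → (0.171136, 0, 2.5037)–(0.121016, -0.121016, 2.5037)  len=0.1310

Chained into 1 loop(s):
  loop 1: 8 segments, perimeter = 1.0479
Total perimeter = 1.048


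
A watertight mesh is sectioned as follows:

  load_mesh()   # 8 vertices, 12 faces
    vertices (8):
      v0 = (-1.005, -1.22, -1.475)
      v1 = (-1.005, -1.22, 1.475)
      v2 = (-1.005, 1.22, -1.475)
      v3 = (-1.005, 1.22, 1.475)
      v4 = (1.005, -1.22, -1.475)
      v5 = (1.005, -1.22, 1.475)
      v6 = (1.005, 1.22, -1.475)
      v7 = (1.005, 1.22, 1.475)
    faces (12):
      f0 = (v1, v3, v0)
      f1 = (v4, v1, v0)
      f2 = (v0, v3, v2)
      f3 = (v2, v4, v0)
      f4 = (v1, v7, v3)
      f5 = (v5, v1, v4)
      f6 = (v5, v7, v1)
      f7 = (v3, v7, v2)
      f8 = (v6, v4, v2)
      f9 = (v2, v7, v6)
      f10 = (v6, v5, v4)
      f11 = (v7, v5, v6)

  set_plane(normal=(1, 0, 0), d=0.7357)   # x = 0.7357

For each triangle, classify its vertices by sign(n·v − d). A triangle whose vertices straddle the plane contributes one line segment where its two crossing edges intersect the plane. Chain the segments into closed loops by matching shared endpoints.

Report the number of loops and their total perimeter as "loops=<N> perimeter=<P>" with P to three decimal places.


loops=1 perimeter=10.780

Straddling triangles (8 of 12):
  (v4,v1,v0) [+--] → (0.7357, -1.22, -1.07976)–(0.7357, -1.22, -1.475)  len=0.3952
  (v2,v4,v0) [-+-] → (0.7357, -0.893089, -1.475)–(0.7357, -1.22, -1.475)  len=0.3269
  (v1,v7,v3) [-+-] → (0.7357, 0.893089, 1.475)–(0.7357, 1.22, 1.475)  len=0.3269
  (v5,v1,v4) [+-+] → (0.7357, -1.22, 1.475)–(0.7357, -1.22, -1.07976)  len=2.5548
  (v5,v7,v1) [++-] → (0.7357, 0.893089, 1.475)–(0.7357, -1.22, 1.475)  len=2.1131
  (v3,v7,v2) [-+-] → (0.7357, 1.22, 1.475)–(0.7357, 1.22, 1.07976)  len=0.3952
  (v6,v4,v2) [++-] → (0.7357, -0.893089, -1.475)–(0.7357, 1.22, -1.475)  len=2.1131
  (v2,v7,v6) [-++] → (0.7357, 1.22, 1.07976)–(0.7357, 1.22, -1.475)  len=2.5548

Chained into 1 loop(s):
  loop 1: 8 segments, perimeter = 10.7800
Total perimeter = 10.780


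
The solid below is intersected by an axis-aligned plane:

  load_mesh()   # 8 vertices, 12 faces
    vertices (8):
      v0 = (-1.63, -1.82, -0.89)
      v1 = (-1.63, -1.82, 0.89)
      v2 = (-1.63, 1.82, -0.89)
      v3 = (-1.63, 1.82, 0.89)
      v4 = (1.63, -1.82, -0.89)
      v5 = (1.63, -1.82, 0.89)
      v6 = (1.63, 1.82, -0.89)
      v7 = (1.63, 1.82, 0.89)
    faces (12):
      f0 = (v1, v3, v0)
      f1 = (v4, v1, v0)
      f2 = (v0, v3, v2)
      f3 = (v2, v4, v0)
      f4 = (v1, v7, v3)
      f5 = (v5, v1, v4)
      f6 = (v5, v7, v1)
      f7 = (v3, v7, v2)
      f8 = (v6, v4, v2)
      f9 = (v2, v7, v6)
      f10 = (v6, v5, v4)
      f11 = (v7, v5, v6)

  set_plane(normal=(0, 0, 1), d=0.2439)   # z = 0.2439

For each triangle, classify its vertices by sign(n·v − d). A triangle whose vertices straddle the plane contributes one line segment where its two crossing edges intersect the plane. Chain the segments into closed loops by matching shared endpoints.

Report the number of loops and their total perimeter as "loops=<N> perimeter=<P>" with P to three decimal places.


Straddling triangles (8 of 12):
  (v1,v3,v0) [++-] → (-1.63, 0.498762, 0.2439)–(-1.63, -1.82, 0.2439)  len=2.3188
  (v4,v1,v0) [-+-] → (-0.446693, -1.82, 0.2439)–(-1.63, -1.82, 0.2439)  len=1.1833
  (v0,v3,v2) [-+-] → (-1.63, 0.498762, 0.2439)–(-1.63, 1.82, 0.2439)  len=1.3212
  (v5,v1,v4) [++-] → (-0.446693, -1.82, 0.2439)–(1.63, -1.82, 0.2439)  len=2.0767
  (v3,v7,v2) [++-] → (0.446693, 1.82, 0.2439)–(-1.63, 1.82, 0.2439)  len=2.0767
  (v2,v7,v6) [-+-] → (0.446693, 1.82, 0.2439)–(1.63, 1.82, 0.2439)  len=1.1833
  (v6,v5,v4) [-+-] → (1.63, -0.498762, 0.2439)–(1.63, -1.82, 0.2439)  len=1.3212
  (v7,v5,v6) [++-] → (1.63, -0.498762, 0.2439)–(1.63, 1.82, 0.2439)  len=2.3188

Chained into 1 loop(s):
  loop 1: 8 segments, perimeter = 13.8000
Total perimeter = 13.800

loops=1 perimeter=13.800


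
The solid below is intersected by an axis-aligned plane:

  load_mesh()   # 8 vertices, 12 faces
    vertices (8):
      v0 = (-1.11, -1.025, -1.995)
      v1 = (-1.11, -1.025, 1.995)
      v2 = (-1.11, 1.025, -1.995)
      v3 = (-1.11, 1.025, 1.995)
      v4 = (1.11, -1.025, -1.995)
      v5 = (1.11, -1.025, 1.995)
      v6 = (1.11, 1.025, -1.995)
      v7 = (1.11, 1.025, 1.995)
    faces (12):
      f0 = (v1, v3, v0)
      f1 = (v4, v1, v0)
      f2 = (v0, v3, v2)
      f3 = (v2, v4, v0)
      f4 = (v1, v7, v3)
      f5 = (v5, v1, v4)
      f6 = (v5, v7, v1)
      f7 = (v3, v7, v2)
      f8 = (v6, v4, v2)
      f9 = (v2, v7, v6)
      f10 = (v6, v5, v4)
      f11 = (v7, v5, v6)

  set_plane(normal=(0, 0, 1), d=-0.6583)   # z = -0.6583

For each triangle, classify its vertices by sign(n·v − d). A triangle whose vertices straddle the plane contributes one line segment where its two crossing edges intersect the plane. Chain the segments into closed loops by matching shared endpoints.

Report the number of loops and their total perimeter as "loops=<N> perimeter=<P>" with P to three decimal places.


loops=1 perimeter=8.540

Straddling triangles (8 of 12):
  (v1,v3,v0) [++-] → (-1.11, -0.338224, -0.6583)–(-1.11, -1.025, -0.6583)  len=0.6868
  (v4,v1,v0) [-+-] → (0.366272, -1.025, -0.6583)–(-1.11, -1.025, -0.6583)  len=1.4763
  (v0,v3,v2) [-+-] → (-1.11, -0.338224, -0.6583)–(-1.11, 1.025, -0.6583)  len=1.3632
  (v5,v1,v4) [++-] → (0.366272, -1.025, -0.6583)–(1.11, -1.025, -0.6583)  len=0.7437
  (v3,v7,v2) [++-] → (-0.366272, 1.025, -0.6583)–(-1.11, 1.025, -0.6583)  len=0.7437
  (v2,v7,v6) [-+-] → (-0.366272, 1.025, -0.6583)–(1.11, 1.025, -0.6583)  len=1.4763
  (v6,v5,v4) [-+-] → (1.11, 0.338224, -0.6583)–(1.11, -1.025, -0.6583)  len=1.3632
  (v7,v5,v6) [++-] → (1.11, 0.338224, -0.6583)–(1.11, 1.025, -0.6583)  len=0.6868

Chained into 1 loop(s):
  loop 1: 8 segments, perimeter = 8.5400
Total perimeter = 8.540
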